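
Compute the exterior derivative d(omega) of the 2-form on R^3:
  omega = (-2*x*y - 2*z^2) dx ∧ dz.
d(omega) = (2*x) dx ∧ dy ∧ dz

For a 2-form omega = sum_{i<j} g_{ij} dx_i ∧ dx_j, the exterior derivative is
  d(omega) = sum_{i<j} d(g_{ij}) ∧ dx_i ∧ dx_j = sum_{i<j, k} (∂g_{ij}/∂x_k) dx_k ∧ dx_i ∧ dx_j.
Expand each term, using dx_k ∧ dx_i ∧ dx_j = sgn(permutation) dx_{(a)} ∧ dx_{(b)} ∧ dx_{(c)} with (a < b < c) sorted:
  d(-2*x*y - 2*z^2) includes (∂/∂y)(-2*x*y - 2*z^2) dy = (-2*x) dy, which multiplied by dx ∧ dz gives (2*x) dx ∧ dy ∧ dz
Collecting like 3-forms: d(omega) = (2*x) dx ∧ dy ∧ dz.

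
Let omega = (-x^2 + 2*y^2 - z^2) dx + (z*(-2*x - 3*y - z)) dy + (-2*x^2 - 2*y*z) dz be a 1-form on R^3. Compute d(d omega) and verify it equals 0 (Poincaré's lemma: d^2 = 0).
d(d omega) = 0

Step 1: d omega = sum_{i<j} (∂f_j/∂x_i - ∂f_i/∂x_j) dx_i ∧ dx_j:
  coeff of dx ∧ dy: -4*y - 2*z
  coeff of dx ∧ dz: -4*x + 2*z
  coeff of dy ∧ dz: 2*x + 3*y
Step 2: Apply d again to each 2-form coefficient. The only possible 3-form in R^3 is dx ∧ dy ∧ dz, with coefficient
  ∂(coeff of dy∧dz)/∂x - ∂(coeff of dx∧dz)/∂y + ∂(coeff of dx∧dy)/∂z
  = ∂/∂x (2*x + 3*y) - ∂/∂y (-4*x + 2*z) + ∂/∂z (-4*y - 2*z).
Each of these terms simplifies to sums of mixed partials that cancel in pairs. The result is 0 (by equality of mixed partials for smooth functions — Schwarz / Clairaut).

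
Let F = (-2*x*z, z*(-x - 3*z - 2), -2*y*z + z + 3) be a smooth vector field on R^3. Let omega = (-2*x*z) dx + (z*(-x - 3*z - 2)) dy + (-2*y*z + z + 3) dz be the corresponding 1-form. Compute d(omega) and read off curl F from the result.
d(omega) = (x + 4*z + 2) dy ∧ dz + (-2*x) dz ∧ dx + (-z) dx ∧ dy; curl F = (x + 4*z + 2, -2*x, -z)

d omega = sum_{i<j} (∂f_j/∂x_i - ∂f_i/∂x_j) dx_i ∧ dx_j. Under the identification (dy ∧ dz, dz ∧ dx, dx ∧ dy) ↔ (e_x, e_y, e_z), the coefficients are exactly the components of curl F. Compute:
  ∂R/∂y - ∂Q/∂z = (-2*z) - (-x - 6*z - 2) = x + 4*z + 2
  ∂P/∂z - ∂R/∂x = (-2*x) - (0) = -2*x
  ∂Q/∂x - ∂P/∂y = (-z) - (0) = -z.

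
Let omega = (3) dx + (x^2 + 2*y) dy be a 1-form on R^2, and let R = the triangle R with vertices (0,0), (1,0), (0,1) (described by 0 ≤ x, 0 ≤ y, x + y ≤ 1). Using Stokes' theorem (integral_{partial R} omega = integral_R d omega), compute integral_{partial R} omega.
integral_(partial R) omega = 1/3

Stokes: integral_partial_R omega = integral_R d omega with d omega = (∂Q/∂x - ∂P/∂y) dx ∧ dy.
  ∂Q/∂x = 2*x
  ∂P/∂y = 0
  integrand = ∂Q/∂x - ∂P/∂y = 2*x.
Integrating over R: integral_0^1 integral_0^{1-x} (2*x) dy dx = 1/3.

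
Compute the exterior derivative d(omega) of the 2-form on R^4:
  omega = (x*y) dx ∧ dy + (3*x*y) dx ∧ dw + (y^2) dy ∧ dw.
d(omega) = (-3*x) dx ∧ dy ∧ dw

For a 2-form omega = sum_{i<j} g_{ij} dx_i ∧ dx_j, the exterior derivative is
  d(omega) = sum_{i<j} d(g_{ij}) ∧ dx_i ∧ dx_j = sum_{i<j, k} (∂g_{ij}/∂x_k) dx_k ∧ dx_i ∧ dx_j.
Expand each term, using dx_k ∧ dx_i ∧ dx_j = sgn(permutation) dx_{(a)} ∧ dx_{(b)} ∧ dx_{(c)} with (a < b < c) sorted:
  d(3*x*y) includes (∂/∂y)(3*x*y) dy = (3*x) dy, which multiplied by dx ∧ dw gives (-3*x) dx ∧ dy ∧ dw
Collecting like 3-forms: d(omega) = (-3*x) dx ∧ dy ∧ dw.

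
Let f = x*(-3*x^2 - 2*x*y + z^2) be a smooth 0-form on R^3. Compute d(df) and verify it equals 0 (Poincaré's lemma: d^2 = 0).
d(df) = 0

Step 1: df = sum_i (∂f/∂x_i) dx_i = (-9*x^2 - 4*x*y + z^2) dx + (-2*x^2) dy + (2*x*z) dz.
Step 2: Apply d again. Using the 1-form formula, the coefficient of dx ∧ dy in d(df) is ∂^2 f/∂x ∂y - ∂^2 f/∂y ∂x = (-4*x) - (-4*x) = 0 (equality of mixed partials for smooth f).
Similarly for dx ∧ dz and dy ∧ dz — all coefficients vanish. So d(df) = 0.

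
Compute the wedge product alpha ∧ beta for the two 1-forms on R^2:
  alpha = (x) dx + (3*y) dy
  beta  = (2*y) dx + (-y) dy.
alpha ∧ beta = (-y*(x + 6*y)) dx ∧ dy

Distribute the wedge, using dx_i ∧ dx_j = -dx_j ∧ dx_i and dx_i ∧ dx_i = 0. For each pair (i, j) with i < j, the coefficient of dx_i ∧ dx_j in alpha ∧ beta is (alpha_i * beta_j - alpha_j * beta_i). Collecting: alpha ∧ beta = (-y*(x + 6*y)) dx ∧ dy.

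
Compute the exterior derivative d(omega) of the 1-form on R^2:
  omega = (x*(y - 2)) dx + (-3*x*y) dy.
d(omega) = (-x - 3*y) dx ∧ dy

For a 1-form omega = sum_i f_i dx_i, the exterior derivative is
  d(omega) = sum_{i < j} (∂f_j/∂x_i - ∂f_i/∂x_j) dx_i ∧ dx_j.
  coefficient of dx ∧ dy: ∂f_2/∂x - ∂f_1/∂y = ∂(-3*x*y)/∂x - ∂(x*(y - 2))/∂y = -x - 3*y
Assembling: d(omega) = (-x - 3*y) dx ∧ dy.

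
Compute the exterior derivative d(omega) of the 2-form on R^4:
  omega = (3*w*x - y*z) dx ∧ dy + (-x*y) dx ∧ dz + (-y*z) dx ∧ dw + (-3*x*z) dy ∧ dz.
d(omega) = (x - y - 3*z) dx ∧ dy ∧ dz + (3*x + z) dx ∧ dy ∧ dw + (y) dx ∧ dz ∧ dw

For a 2-form omega = sum_{i<j} g_{ij} dx_i ∧ dx_j, the exterior derivative is
  d(omega) = sum_{i<j} d(g_{ij}) ∧ dx_i ∧ dx_j = sum_{i<j, k} (∂g_{ij}/∂x_k) dx_k ∧ dx_i ∧ dx_j.
Expand each term, using dx_k ∧ dx_i ∧ dx_j = sgn(permutation) dx_{(a)} ∧ dx_{(b)} ∧ dx_{(c)} with (a < b < c) sorted:
  d(3*w*x - y*z) includes (∂/∂z)(3*w*x - y*z) dz = (-y) dz, which multiplied by dx ∧ dy gives (-y) dx ∧ dy ∧ dz
  d(3*w*x - y*z) includes (∂/∂w)(3*w*x - y*z) dw = (3*x) dw, which multiplied by dx ∧ dy gives (3*x) dx ∧ dy ∧ dw
  d(-x*y) includes (∂/∂y)(-x*y) dy = (-x) dy, which multiplied by dx ∧ dz gives (x) dx ∧ dy ∧ dz
  d(-y*z) includes (∂/∂y)(-y*z) dy = (-z) dy, which multiplied by dx ∧ dw gives (z) dx ∧ dy ∧ dw
  d(-y*z) includes (∂/∂z)(-y*z) dz = (-y) dz, which multiplied by dx ∧ dw gives (y) dx ∧ dz ∧ dw
  d(-3*x*z) includes (∂/∂x)(-3*x*z) dx = (-3*z) dx, which multiplied by dy ∧ dz gives (-3*z) dx ∧ dy ∧ dz
Collecting like 3-forms: d(omega) = (x - y - 3*z) dx ∧ dy ∧ dz + (3*x + z) dx ∧ dy ∧ dw + (y) dx ∧ dz ∧ dw.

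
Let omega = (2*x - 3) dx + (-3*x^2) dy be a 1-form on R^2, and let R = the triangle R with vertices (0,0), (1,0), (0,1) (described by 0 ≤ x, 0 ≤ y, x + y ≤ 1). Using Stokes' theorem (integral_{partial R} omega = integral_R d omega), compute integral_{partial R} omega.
integral_(partial R) omega = -1

Stokes: integral_partial_R omega = integral_R d omega with d omega = (∂Q/∂x - ∂P/∂y) dx ∧ dy.
  ∂Q/∂x = -6*x
  ∂P/∂y = 0
  integrand = ∂Q/∂x - ∂P/∂y = -6*x.
Integrating over R: integral_0^1 integral_0^{1-x} (-6*x) dy dx = -1.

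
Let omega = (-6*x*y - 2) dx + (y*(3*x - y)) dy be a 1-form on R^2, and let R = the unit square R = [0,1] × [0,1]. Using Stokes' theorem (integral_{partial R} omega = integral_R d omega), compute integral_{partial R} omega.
integral_(partial R) omega = 9/2

Stokes: integral_partial_R omega = integral_R d omega with d omega = (∂Q/∂x - ∂P/∂y) dx ∧ dy.
  ∂Q/∂x = 3*y
  ∂P/∂y = -6*x
  integrand = ∂Q/∂x - ∂P/∂y = 6*x + 3*y.
Integrating over R: integral_0^1 integral_0^1 (6*x + 3*y) dx dy = 9/2.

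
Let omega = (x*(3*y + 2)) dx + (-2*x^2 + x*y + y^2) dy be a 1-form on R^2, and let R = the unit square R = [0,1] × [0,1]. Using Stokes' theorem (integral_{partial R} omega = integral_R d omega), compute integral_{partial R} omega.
integral_(partial R) omega = -3

Stokes: integral_partial_R omega = integral_R d omega with d omega = (∂Q/∂x - ∂P/∂y) dx ∧ dy.
  ∂Q/∂x = -4*x + y
  ∂P/∂y = 3*x
  integrand = ∂Q/∂x - ∂P/∂y = -7*x + y.
Integrating over R: integral_0^1 integral_0^1 (-7*x + y) dx dy = -3.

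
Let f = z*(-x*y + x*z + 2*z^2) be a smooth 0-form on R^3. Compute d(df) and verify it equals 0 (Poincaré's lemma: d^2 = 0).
d(df) = 0

Step 1: df = sum_i (∂f/∂x_i) dx_i = (z*(-y + z)) dx + (-x*z) dy + (-x*y + 2*x*z + 6*z^2) dz.
Step 2: Apply d again. Using the 1-form formula, the coefficient of dx ∧ dy in d(df) is ∂^2 f/∂x ∂y - ∂^2 f/∂y ∂x = (-z) - (-z) = 0 (equality of mixed partials for smooth f).
Similarly for dx ∧ dz and dy ∧ dz — all coefficients vanish. So d(df) = 0.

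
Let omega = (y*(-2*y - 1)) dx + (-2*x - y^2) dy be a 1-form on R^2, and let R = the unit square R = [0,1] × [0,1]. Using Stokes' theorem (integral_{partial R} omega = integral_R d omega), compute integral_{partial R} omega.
integral_(partial R) omega = 1

Stokes: integral_partial_R omega = integral_R d omega with d omega = (∂Q/∂x - ∂P/∂y) dx ∧ dy.
  ∂Q/∂x = -2
  ∂P/∂y = -4*y - 1
  integrand = ∂Q/∂x - ∂P/∂y = 4*y - 1.
Integrating over R: integral_0^1 integral_0^1 (4*y - 1) dx dy = 1.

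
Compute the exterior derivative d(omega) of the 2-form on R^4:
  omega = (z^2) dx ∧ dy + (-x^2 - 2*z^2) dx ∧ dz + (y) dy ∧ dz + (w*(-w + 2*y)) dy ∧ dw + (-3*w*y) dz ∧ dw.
d(omega) = (2*z) dx ∧ dy ∧ dz + (-3*w) dy ∧ dz ∧ dw

For a 2-form omega = sum_{i<j} g_{ij} dx_i ∧ dx_j, the exterior derivative is
  d(omega) = sum_{i<j} d(g_{ij}) ∧ dx_i ∧ dx_j = sum_{i<j, k} (∂g_{ij}/∂x_k) dx_k ∧ dx_i ∧ dx_j.
Expand each term, using dx_k ∧ dx_i ∧ dx_j = sgn(permutation) dx_{(a)} ∧ dx_{(b)} ∧ dx_{(c)} with (a < b < c) sorted:
  d(z^2) includes (∂/∂z)(z^2) dz = (2*z) dz, which multiplied by dx ∧ dy gives (2*z) dx ∧ dy ∧ dz
  d(-3*w*y) includes (∂/∂y)(-3*w*y) dy = (-3*w) dy, which multiplied by dz ∧ dw gives (-3*w) dy ∧ dz ∧ dw
Collecting like 3-forms: d(omega) = (2*z) dx ∧ dy ∧ dz + (-3*w) dy ∧ dz ∧ dw.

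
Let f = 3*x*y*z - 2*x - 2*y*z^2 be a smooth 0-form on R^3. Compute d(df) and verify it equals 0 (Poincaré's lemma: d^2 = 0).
d(df) = 0

Step 1: df = sum_i (∂f/∂x_i) dx_i = (3*y*z - 2) dx + (z*(3*x - 2*z)) dy + (y*(3*x - 4*z)) dz.
Step 2: Apply d again. Using the 1-form formula, the coefficient of dx ∧ dy in d(df) is ∂^2 f/∂x ∂y - ∂^2 f/∂y ∂x = (3*z) - (3*z) = 0 (equality of mixed partials for smooth f).
Similarly for dx ∧ dz and dy ∧ dz — all coefficients vanish. So d(df) = 0.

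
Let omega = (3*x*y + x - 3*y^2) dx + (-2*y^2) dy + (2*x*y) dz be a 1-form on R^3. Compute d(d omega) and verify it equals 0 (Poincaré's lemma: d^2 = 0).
d(d omega) = 0

Step 1: d omega = sum_{i<j} (∂f_j/∂x_i - ∂f_i/∂x_j) dx_i ∧ dx_j:
  coeff of dx ∧ dy: -3*x + 6*y
  coeff of dx ∧ dz: 2*y
  coeff of dy ∧ dz: 2*x
Step 2: Apply d again to each 2-form coefficient. The only possible 3-form in R^3 is dx ∧ dy ∧ dz, with coefficient
  ∂(coeff of dy∧dz)/∂x - ∂(coeff of dx∧dz)/∂y + ∂(coeff of dx∧dy)/∂z
  = ∂/∂x (2*x) - ∂/∂y (2*y) + ∂/∂z (-3*x + 6*y).
Each of these terms simplifies to sums of mixed partials that cancel in pairs. The result is 0 (by equality of mixed partials for smooth functions — Schwarz / Clairaut).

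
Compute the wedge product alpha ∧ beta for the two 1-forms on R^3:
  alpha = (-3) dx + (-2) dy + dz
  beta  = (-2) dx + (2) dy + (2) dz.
alpha ∧ beta = (-10) dx ∧ dy + (-4) dx ∧ dz + (-6) dy ∧ dz

Distribute the wedge, using dx_i ∧ dx_j = -dx_j ∧ dx_i and dx_i ∧ dx_i = 0. For each pair (i, j) with i < j, the coefficient of dx_i ∧ dx_j in alpha ∧ beta is (alpha_i * beta_j - alpha_j * beta_i). Collecting: alpha ∧ beta = (-10) dx ∧ dy + (-4) dx ∧ dz + (-6) dy ∧ dz.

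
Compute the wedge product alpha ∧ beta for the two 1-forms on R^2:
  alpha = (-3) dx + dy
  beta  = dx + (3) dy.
alpha ∧ beta = (-10) dx ∧ dy

Distribute the wedge, using dx_i ∧ dx_j = -dx_j ∧ dx_i and dx_i ∧ dx_i = 0. For each pair (i, j) with i < j, the coefficient of dx_i ∧ dx_j in alpha ∧ beta is (alpha_i * beta_j - alpha_j * beta_i). Collecting: alpha ∧ beta = (-10) dx ∧ dy.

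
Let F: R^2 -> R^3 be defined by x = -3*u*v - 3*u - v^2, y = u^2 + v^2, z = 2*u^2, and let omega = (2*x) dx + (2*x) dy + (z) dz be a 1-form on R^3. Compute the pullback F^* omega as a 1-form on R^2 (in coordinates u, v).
F^* omega = (8*u^3 - 12*u^2*v - 12*u^2 + 14*u*v^2 + 36*u*v + 18*u + 6*v^3 + 6*v^2) du + (6*u*(3*u*v + 3*u + v^2)) dv

Using F^*(f dg) = (f ∘ F) d(g ∘ F), substitute each coordinate x_i by F_i(u, v) in f_i, and replace dx_i by d F_i = (∂F_i/∂u) du + (∂F_i/∂v) dv.
  For the x component: f_1(F) = -6*u*v - 6*u - 2*v^2; d F_1 = (-3*v - 3) du + (-3*u - 2*v) dv
  For the y component: f_2(F) = -6*u*v - 6*u - 2*v^2; d F_2 = (2*u) du + (2*v) dv
  For the z component: f_3(F) = 2*u^2; d F_3 = (4*u) du + (0) dv
Combining and collecting du, dv coefficients:
  coeff of du: 8*u^3 - 12*u^2*v - 12*u^2 + 14*u*v^2 + 36*u*v + 18*u + 6*v^3 + 6*v^2
  coeff of dv: 6*u*(3*u*v + 3*u + v^2)
F^* omega = (8*u^3 - 12*u^2*v - 12*u^2 + 14*u*v^2 + 36*u*v + 18*u + 6*v^3 + 6*v^2) du + (6*u*(3*u*v + 3*u + v^2)) dv.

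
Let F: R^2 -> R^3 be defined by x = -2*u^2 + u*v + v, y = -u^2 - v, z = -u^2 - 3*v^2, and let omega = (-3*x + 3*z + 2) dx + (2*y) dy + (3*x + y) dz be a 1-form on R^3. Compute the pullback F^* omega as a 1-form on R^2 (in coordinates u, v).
F^* omega = (6*u^3 + 9*u^2*v + 33*u*v^2 + 12*u*v - 8*u - 9*v^3 - 3*v^2 + 2*v) du + (3*u^3 + 39*u^2*v + 5*u^2 - 27*u*v^2 - 6*u*v + 2*u - 21*v^2 - v + 2) dv

Using F^*(f dg) = (f ∘ F) d(g ∘ F), substitute each coordinate x_i by F_i(u, v) in f_i, and replace dx_i by d F_i = (∂F_i/∂u) du + (∂F_i/∂v) dv.
  For the x component: f_1(F) = 3*u^2 - 3*u*v - 9*v^2 - 3*v + 2; d F_1 = (-4*u + v) du + (u + 1) dv
  For the y component: f_2(F) = -2*u^2 - 2*v; d F_2 = (-2*u) du + (-1) dv
  For the z component: f_3(F) = -7*u^2 + 3*u*v + 2*v; d F_3 = (-2*u) du + (-6*v) dv
Combining and collecting du, dv coefficients:
  coeff of du: 6*u^3 + 9*u^2*v + 33*u*v^2 + 12*u*v - 8*u - 9*v^3 - 3*v^2 + 2*v
  coeff of dv: 3*u^3 + 39*u^2*v + 5*u^2 - 27*u*v^2 - 6*u*v + 2*u - 21*v^2 - v + 2
F^* omega = (6*u^3 + 9*u^2*v + 33*u*v^2 + 12*u*v - 8*u - 9*v^3 - 3*v^2 + 2*v) du + (3*u^3 + 39*u^2*v + 5*u^2 - 27*u*v^2 - 6*u*v + 2*u - 21*v^2 - v + 2) dv.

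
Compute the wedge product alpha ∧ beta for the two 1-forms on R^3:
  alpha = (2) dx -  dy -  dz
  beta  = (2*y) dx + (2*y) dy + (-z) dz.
alpha ∧ beta = (6*y) dx ∧ dy + (2*y - 2*z) dx ∧ dz + (2*y + z) dy ∧ dz

Distribute the wedge, using dx_i ∧ dx_j = -dx_j ∧ dx_i and dx_i ∧ dx_i = 0. For each pair (i, j) with i < j, the coefficient of dx_i ∧ dx_j in alpha ∧ beta is (alpha_i * beta_j - alpha_j * beta_i). Collecting: alpha ∧ beta = (6*y) dx ∧ dy + (2*y - 2*z) dx ∧ dz + (2*y + z) dy ∧ dz.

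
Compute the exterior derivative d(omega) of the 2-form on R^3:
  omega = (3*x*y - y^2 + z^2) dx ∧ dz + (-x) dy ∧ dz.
d(omega) = (-3*x + 2*y - 1) dx ∧ dy ∧ dz

For a 2-form omega = sum_{i<j} g_{ij} dx_i ∧ dx_j, the exterior derivative is
  d(omega) = sum_{i<j} d(g_{ij}) ∧ dx_i ∧ dx_j = sum_{i<j, k} (∂g_{ij}/∂x_k) dx_k ∧ dx_i ∧ dx_j.
Expand each term, using dx_k ∧ dx_i ∧ dx_j = sgn(permutation) dx_{(a)} ∧ dx_{(b)} ∧ dx_{(c)} with (a < b < c) sorted:
  d(3*x*y - y^2 + z^2) includes (∂/∂y)(3*x*y - y^2 + z^2) dy = (3*x - 2*y) dy, which multiplied by dx ∧ dz gives (-3*x + 2*y) dx ∧ dy ∧ dz
  d(-x) includes (∂/∂x)(-x) dx = (-1) dx, which multiplied by dy ∧ dz gives (-1) dx ∧ dy ∧ dz
Collecting like 3-forms: d(omega) = (-3*x + 2*y - 1) dx ∧ dy ∧ dz.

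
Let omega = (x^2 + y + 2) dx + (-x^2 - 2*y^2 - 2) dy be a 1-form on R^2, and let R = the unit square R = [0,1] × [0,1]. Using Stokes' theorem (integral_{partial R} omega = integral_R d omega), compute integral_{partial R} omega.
integral_(partial R) omega = -2

Stokes: integral_partial_R omega = integral_R d omega with d omega = (∂Q/∂x - ∂P/∂y) dx ∧ dy.
  ∂Q/∂x = -2*x
  ∂P/∂y = 1
  integrand = ∂Q/∂x - ∂P/∂y = -2*x - 1.
Integrating over R: integral_0^1 integral_0^1 (-2*x - 1) dx dy = -2.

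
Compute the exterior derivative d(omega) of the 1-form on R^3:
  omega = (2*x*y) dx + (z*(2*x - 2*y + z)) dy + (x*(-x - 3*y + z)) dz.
d(omega) = (-2*x + 2*z) dx ∧ dy + (-2*x - 3*y + z) dx ∧ dz + (-5*x + 2*y - 2*z) dy ∧ dz

For a 1-form omega = sum_i f_i dx_i, the exterior derivative is
  d(omega) = sum_{i < j} (∂f_j/∂x_i - ∂f_i/∂x_j) dx_i ∧ dx_j.
  coefficient of dx ∧ dy: ∂f_2/∂x - ∂f_1/∂y = ∂(z*(2*x - 2*y + z))/∂x - ∂(2*x*y)/∂y = -2*x + 2*z
  coefficient of dx ∧ dz: ∂f_3/∂x - ∂f_1/∂z = ∂(x*(-x - 3*y + z))/∂x - ∂(2*x*y)/∂z = -2*x - 3*y + z
  coefficient of dy ∧ dz: ∂f_3/∂y - ∂f_2/∂z = ∂(x*(-x - 3*y + z))/∂y - ∂(z*(2*x - 2*y + z))/∂z = -5*x + 2*y - 2*z
Assembling: d(omega) = (-2*x + 2*z) dx ∧ dy + (-2*x - 3*y + z) dx ∧ dz + (-5*x + 2*y - 2*z) dy ∧ dz.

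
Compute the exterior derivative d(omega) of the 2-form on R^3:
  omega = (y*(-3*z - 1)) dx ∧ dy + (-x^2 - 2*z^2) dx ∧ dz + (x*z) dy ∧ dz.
d(omega) = (-3*y + z) dx ∧ dy ∧ dz

For a 2-form omega = sum_{i<j} g_{ij} dx_i ∧ dx_j, the exterior derivative is
  d(omega) = sum_{i<j} d(g_{ij}) ∧ dx_i ∧ dx_j = sum_{i<j, k} (∂g_{ij}/∂x_k) dx_k ∧ dx_i ∧ dx_j.
Expand each term, using dx_k ∧ dx_i ∧ dx_j = sgn(permutation) dx_{(a)} ∧ dx_{(b)} ∧ dx_{(c)} with (a < b < c) sorted:
  d(y*(-3*z - 1)) includes (∂/∂z)(y*(-3*z - 1)) dz = (-3*y) dz, which multiplied by dx ∧ dy gives (-3*y) dx ∧ dy ∧ dz
  d(x*z) includes (∂/∂x)(x*z) dx = (z) dx, which multiplied by dy ∧ dz gives (z) dx ∧ dy ∧ dz
Collecting like 3-forms: d(omega) = (-3*y + z) dx ∧ dy ∧ dz.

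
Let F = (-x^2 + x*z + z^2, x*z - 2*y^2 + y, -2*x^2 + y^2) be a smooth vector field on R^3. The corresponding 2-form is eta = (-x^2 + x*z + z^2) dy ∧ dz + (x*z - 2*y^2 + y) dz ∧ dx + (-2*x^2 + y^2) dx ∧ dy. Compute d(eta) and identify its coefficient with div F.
d(eta) = (-2*x - 4*y + z + 1) dx ∧ dy ∧ dz; div F = -2*x - 4*y + z + 1

For a 2-form in R^3 of the form above, applying d gives a 3-form with coefficient ∂P/∂x + ∂Q/∂y + ∂R/∂z:
  ∂P/∂x = -2*x + z
  ∂Q/∂y = 1 - 4*y
  ∂R/∂z = 0
Sum = -2*x - 4*y + z + 1, which is exactly div F.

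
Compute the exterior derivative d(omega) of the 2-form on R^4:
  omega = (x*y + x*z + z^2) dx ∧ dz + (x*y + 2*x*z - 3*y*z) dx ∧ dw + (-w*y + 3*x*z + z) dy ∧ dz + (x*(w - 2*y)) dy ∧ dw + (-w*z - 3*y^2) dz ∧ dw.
d(omega) = (-x + 3*z) dx ∧ dy ∧ dz + (w - x - 2*y + 3*z) dx ∧ dy ∧ dw + (-2*x + 3*y) dx ∧ dz ∧ dw + (-7*y) dy ∧ dz ∧ dw

For a 2-form omega = sum_{i<j} g_{ij} dx_i ∧ dx_j, the exterior derivative is
  d(omega) = sum_{i<j} d(g_{ij}) ∧ dx_i ∧ dx_j = sum_{i<j, k} (∂g_{ij}/∂x_k) dx_k ∧ dx_i ∧ dx_j.
Expand each term, using dx_k ∧ dx_i ∧ dx_j = sgn(permutation) dx_{(a)} ∧ dx_{(b)} ∧ dx_{(c)} with (a < b < c) sorted:
  d(x*y + x*z + z^2) includes (∂/∂y)(x*y + x*z + z^2) dy = (x) dy, which multiplied by dx ∧ dz gives (-x) dx ∧ dy ∧ dz
  d(x*y + 2*x*z - 3*y*z) includes (∂/∂y)(x*y + 2*x*z - 3*y*z) dy = (x - 3*z) dy, which multiplied by dx ∧ dw gives (-x + 3*z) dx ∧ dy ∧ dw
  d(x*y + 2*x*z - 3*y*z) includes (∂/∂z)(x*y + 2*x*z - 3*y*z) dz = (2*x - 3*y) dz, which multiplied by dx ∧ dw gives (-2*x + 3*y) dx ∧ dz ∧ dw
  d(-w*y + 3*x*z + z) includes (∂/∂x)(-w*y + 3*x*z + z) dx = (3*z) dx, which multiplied by dy ∧ dz gives (3*z) dx ∧ dy ∧ dz
  d(-w*y + 3*x*z + z) includes (∂/∂w)(-w*y + 3*x*z + z) dw = (-y) dw, which multiplied by dy ∧ dz gives (-y) dy ∧ dz ∧ dw
  d(x*(w - 2*y)) includes (∂/∂x)(x*(w - 2*y)) dx = (w - 2*y) dx, which multiplied by dy ∧ dw gives (w - 2*y) dx ∧ dy ∧ dw
  d(-w*z - 3*y^2) includes (∂/∂y)(-w*z - 3*y^2) dy = (-6*y) dy, which multiplied by dz ∧ dw gives (-6*y) dy ∧ dz ∧ dw
Collecting like 3-forms: d(omega) = (-x + 3*z) dx ∧ dy ∧ dz + (w - x - 2*y + 3*z) dx ∧ dy ∧ dw + (-2*x + 3*y) dx ∧ dz ∧ dw + (-7*y) dy ∧ dz ∧ dw.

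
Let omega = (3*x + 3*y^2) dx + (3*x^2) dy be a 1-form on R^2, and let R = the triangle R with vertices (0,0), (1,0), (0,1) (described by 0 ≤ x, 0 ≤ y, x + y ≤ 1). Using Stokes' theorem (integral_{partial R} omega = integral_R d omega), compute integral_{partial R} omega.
integral_(partial R) omega = 0

Stokes: integral_partial_R omega = integral_R d omega with d omega = (∂Q/∂x - ∂P/∂y) dx ∧ dy.
  ∂Q/∂x = 6*x
  ∂P/∂y = 6*y
  integrand = ∂Q/∂x - ∂P/∂y = 6*x - 6*y.
Integrating over R: integral_0^1 integral_0^{1-x} (6*x - 6*y) dy dx = 0.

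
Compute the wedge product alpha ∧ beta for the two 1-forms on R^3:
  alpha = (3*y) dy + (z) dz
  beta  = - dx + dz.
alpha ∧ beta = (3*y) dx ∧ dy + (3*y) dy ∧ dz + (z) dx ∧ dz

Distribute the wedge, using dx_i ∧ dx_j = -dx_j ∧ dx_i and dx_i ∧ dx_i = 0. For each pair (i, j) with i < j, the coefficient of dx_i ∧ dx_j in alpha ∧ beta is (alpha_i * beta_j - alpha_j * beta_i). Collecting: alpha ∧ beta = (3*y) dx ∧ dy + (3*y) dy ∧ dz + (z) dx ∧ dz.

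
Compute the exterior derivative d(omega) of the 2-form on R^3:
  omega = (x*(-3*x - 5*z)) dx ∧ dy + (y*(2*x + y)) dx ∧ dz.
d(omega) = (-7*x - 2*y) dx ∧ dy ∧ dz

For a 2-form omega = sum_{i<j} g_{ij} dx_i ∧ dx_j, the exterior derivative is
  d(omega) = sum_{i<j} d(g_{ij}) ∧ dx_i ∧ dx_j = sum_{i<j, k} (∂g_{ij}/∂x_k) dx_k ∧ dx_i ∧ dx_j.
Expand each term, using dx_k ∧ dx_i ∧ dx_j = sgn(permutation) dx_{(a)} ∧ dx_{(b)} ∧ dx_{(c)} with (a < b < c) sorted:
  d(x*(-3*x - 5*z)) includes (∂/∂z)(x*(-3*x - 5*z)) dz = (-5*x) dz, which multiplied by dx ∧ dy gives (-5*x) dx ∧ dy ∧ dz
  d(y*(2*x + y)) includes (∂/∂y)(y*(2*x + y)) dy = (2*x + 2*y) dy, which multiplied by dx ∧ dz gives (-2*x - 2*y) dx ∧ dy ∧ dz
Collecting like 3-forms: d(omega) = (-7*x - 2*y) dx ∧ dy ∧ dz.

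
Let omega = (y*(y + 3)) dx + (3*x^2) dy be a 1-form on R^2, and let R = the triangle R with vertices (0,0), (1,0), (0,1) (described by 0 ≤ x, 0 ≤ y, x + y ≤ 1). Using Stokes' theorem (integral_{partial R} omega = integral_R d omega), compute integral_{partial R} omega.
integral_(partial R) omega = -5/6

Stokes: integral_partial_R omega = integral_R d omega with d omega = (∂Q/∂x - ∂P/∂y) dx ∧ dy.
  ∂Q/∂x = 6*x
  ∂P/∂y = 2*y + 3
  integrand = ∂Q/∂x - ∂P/∂y = 6*x - 2*y - 3.
Integrating over R: integral_0^1 integral_0^{1-x} (6*x - 2*y - 3) dy dx = -5/6.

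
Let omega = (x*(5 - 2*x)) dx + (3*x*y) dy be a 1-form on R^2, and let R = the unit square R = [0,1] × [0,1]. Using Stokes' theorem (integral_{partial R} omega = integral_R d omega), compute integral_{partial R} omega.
integral_(partial R) omega = 3/2

Stokes: integral_partial_R omega = integral_R d omega with d omega = (∂Q/∂x - ∂P/∂y) dx ∧ dy.
  ∂Q/∂x = 3*y
  ∂P/∂y = 0
  integrand = ∂Q/∂x - ∂P/∂y = 3*y.
Integrating over R: integral_0^1 integral_0^1 (3*y) dx dy = 3/2.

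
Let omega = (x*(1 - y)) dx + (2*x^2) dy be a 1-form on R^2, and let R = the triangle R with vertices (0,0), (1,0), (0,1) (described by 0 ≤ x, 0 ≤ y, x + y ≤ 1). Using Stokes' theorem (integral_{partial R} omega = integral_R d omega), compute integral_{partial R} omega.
integral_(partial R) omega = 5/6

Stokes: integral_partial_R omega = integral_R d omega with d omega = (∂Q/∂x - ∂P/∂y) dx ∧ dy.
  ∂Q/∂x = 4*x
  ∂P/∂y = -x
  integrand = ∂Q/∂x - ∂P/∂y = 5*x.
Integrating over R: integral_0^1 integral_0^{1-x} (5*x) dy dx = 5/6.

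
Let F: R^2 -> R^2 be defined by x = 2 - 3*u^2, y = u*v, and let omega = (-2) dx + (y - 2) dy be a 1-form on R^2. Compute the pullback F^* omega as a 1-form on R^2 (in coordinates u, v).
F^* omega = (u*v^2 + 12*u - 2*v) du + (u*(u*v - 2)) dv

Using F^*(f dg) = (f ∘ F) d(g ∘ F), substitute each coordinate x_i by F_i(u, v) in f_i, and replace dx_i by d F_i = (∂F_i/∂u) du + (∂F_i/∂v) dv.
  For the x component: f_1(F) = -2; d F_1 = (-6*u) du + (0) dv
  For the y component: f_2(F) = u*v - 2; d F_2 = (v) du + (u) dv
Combining and collecting du, dv coefficients:
  coeff of du: u*v^2 + 12*u - 2*v
  coeff of dv: u*(u*v - 2)
F^* omega = (u*v^2 + 12*u - 2*v) du + (u*(u*v - 2)) dv.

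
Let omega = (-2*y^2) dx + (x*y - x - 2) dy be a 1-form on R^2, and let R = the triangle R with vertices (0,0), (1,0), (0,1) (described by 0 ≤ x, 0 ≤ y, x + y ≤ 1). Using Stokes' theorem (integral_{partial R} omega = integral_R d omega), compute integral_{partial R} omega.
integral_(partial R) omega = 1/3

Stokes: integral_partial_R omega = integral_R d omega with d omega = (∂Q/∂x - ∂P/∂y) dx ∧ dy.
  ∂Q/∂x = y - 1
  ∂P/∂y = -4*y
  integrand = ∂Q/∂x - ∂P/∂y = 5*y - 1.
Integrating over R: integral_0^1 integral_0^{1-x} (5*y - 1) dy dx = 1/3.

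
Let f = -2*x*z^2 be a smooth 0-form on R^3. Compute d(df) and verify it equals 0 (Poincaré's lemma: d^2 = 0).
d(df) = 0

Step 1: df = sum_i (∂f/∂x_i) dx_i = (-2*z^2) dx + (0) dy + (-4*x*z) dz.
Step 2: Apply d again. Using the 1-form formula, the coefficient of dx ∧ dy in d(df) is ∂^2 f/∂x ∂y - ∂^2 f/∂y ∂x = (0) - (0) = 0 (equality of mixed partials for smooth f).
Similarly for dx ∧ dz and dy ∧ dz — all coefficients vanish. So d(df) = 0.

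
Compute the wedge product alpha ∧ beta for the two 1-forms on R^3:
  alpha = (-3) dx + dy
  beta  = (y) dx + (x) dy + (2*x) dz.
alpha ∧ beta = (-3*x - y) dx ∧ dy + (-6*x) dx ∧ dz + (2*x) dy ∧ dz

Distribute the wedge, using dx_i ∧ dx_j = -dx_j ∧ dx_i and dx_i ∧ dx_i = 0. For each pair (i, j) with i < j, the coefficient of dx_i ∧ dx_j in alpha ∧ beta is (alpha_i * beta_j - alpha_j * beta_i). Collecting: alpha ∧ beta = (-3*x - y) dx ∧ dy + (-6*x) dx ∧ dz + (2*x) dy ∧ dz.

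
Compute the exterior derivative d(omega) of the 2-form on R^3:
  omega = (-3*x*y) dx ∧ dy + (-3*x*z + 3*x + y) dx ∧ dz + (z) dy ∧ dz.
d(omega) = (-1) dx ∧ dy ∧ dz

For a 2-form omega = sum_{i<j} g_{ij} dx_i ∧ dx_j, the exterior derivative is
  d(omega) = sum_{i<j} d(g_{ij}) ∧ dx_i ∧ dx_j = sum_{i<j, k} (∂g_{ij}/∂x_k) dx_k ∧ dx_i ∧ dx_j.
Expand each term, using dx_k ∧ dx_i ∧ dx_j = sgn(permutation) dx_{(a)} ∧ dx_{(b)} ∧ dx_{(c)} with (a < b < c) sorted:
  d(-3*x*z + 3*x + y) includes (∂/∂y)(-3*x*z + 3*x + y) dy = (1) dy, which multiplied by dx ∧ dz gives (-1) dx ∧ dy ∧ dz
Collecting like 3-forms: d(omega) = (-1) dx ∧ dy ∧ dz.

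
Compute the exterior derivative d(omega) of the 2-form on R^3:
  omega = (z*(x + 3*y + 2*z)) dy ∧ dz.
d(omega) = (z) dx ∧ dy ∧ dz

For a 2-form omega = sum_{i<j} g_{ij} dx_i ∧ dx_j, the exterior derivative is
  d(omega) = sum_{i<j} d(g_{ij}) ∧ dx_i ∧ dx_j = sum_{i<j, k} (∂g_{ij}/∂x_k) dx_k ∧ dx_i ∧ dx_j.
Expand each term, using dx_k ∧ dx_i ∧ dx_j = sgn(permutation) dx_{(a)} ∧ dx_{(b)} ∧ dx_{(c)} with (a < b < c) sorted:
  d(z*(x + 3*y + 2*z)) includes (∂/∂x)(z*(x + 3*y + 2*z)) dx = (z) dx, which multiplied by dy ∧ dz gives (z) dx ∧ dy ∧ dz
Collecting like 3-forms: d(omega) = (z) dx ∧ dy ∧ dz.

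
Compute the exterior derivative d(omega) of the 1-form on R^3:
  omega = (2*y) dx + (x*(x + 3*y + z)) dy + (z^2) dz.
d(omega) = (2*x + 3*y + z - 2) dx ∧ dy + (-x) dy ∧ dz

For a 1-form omega = sum_i f_i dx_i, the exterior derivative is
  d(omega) = sum_{i < j} (∂f_j/∂x_i - ∂f_i/∂x_j) dx_i ∧ dx_j.
  coefficient of dx ∧ dy: ∂f_2/∂x - ∂f_1/∂y = ∂(x*(x + 3*y + z))/∂x - ∂(2*y)/∂y = 2*x + 3*y + z - 2
  coefficient of dy ∧ dz: ∂f_3/∂y - ∂f_2/∂z = ∂(z^2)/∂y - ∂(x*(x + 3*y + z))/∂z = -x
Assembling: d(omega) = (2*x + 3*y + z - 2) dx ∧ dy + (-x) dy ∧ dz.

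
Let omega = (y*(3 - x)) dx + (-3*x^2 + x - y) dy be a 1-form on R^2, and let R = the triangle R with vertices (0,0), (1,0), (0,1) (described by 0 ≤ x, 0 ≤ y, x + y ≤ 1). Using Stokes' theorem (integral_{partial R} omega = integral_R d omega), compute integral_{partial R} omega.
integral_(partial R) omega = -11/6

Stokes: integral_partial_R omega = integral_R d omega with d omega = (∂Q/∂x - ∂P/∂y) dx ∧ dy.
  ∂Q/∂x = 1 - 6*x
  ∂P/∂y = 3 - x
  integrand = ∂Q/∂x - ∂P/∂y = -5*x - 2.
Integrating over R: integral_0^1 integral_0^{1-x} (-5*x - 2) dy dx = -11/6.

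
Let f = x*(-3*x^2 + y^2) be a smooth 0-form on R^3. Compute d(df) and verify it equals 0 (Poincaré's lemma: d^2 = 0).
d(df) = 0

Step 1: df = sum_i (∂f/∂x_i) dx_i = (-9*x^2 + y^2) dx + (2*x*y) dy + (0) dz.
Step 2: Apply d again. Using the 1-form formula, the coefficient of dx ∧ dy in d(df) is ∂^2 f/∂x ∂y - ∂^2 f/∂y ∂x = (2*y) - (2*y) = 0 (equality of mixed partials for smooth f).
Similarly for dx ∧ dz and dy ∧ dz — all coefficients vanish. So d(df) = 0.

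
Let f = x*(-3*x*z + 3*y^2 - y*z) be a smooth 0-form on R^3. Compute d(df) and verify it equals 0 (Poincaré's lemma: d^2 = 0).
d(df) = 0

Step 1: df = sum_i (∂f/∂x_i) dx_i = (-6*x*z + 3*y^2 - y*z) dx + (x*(6*y - z)) dy + (x*(-3*x - y)) dz.
Step 2: Apply d again. Using the 1-form formula, the coefficient of dx ∧ dy in d(df) is ∂^2 f/∂x ∂y - ∂^2 f/∂y ∂x = (6*y - z) - (6*y - z) = 0 (equality of mixed partials for smooth f).
Similarly for dx ∧ dz and dy ∧ dz — all coefficients vanish. So d(df) = 0.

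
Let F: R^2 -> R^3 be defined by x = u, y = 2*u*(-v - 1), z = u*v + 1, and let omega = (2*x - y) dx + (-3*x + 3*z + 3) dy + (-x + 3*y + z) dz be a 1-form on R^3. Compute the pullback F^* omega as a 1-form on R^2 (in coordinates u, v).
F^* omega = (-11*u*v^2 - 5*u*v + 10*u - 11*v - 12) du + (u*(-11*u*v - u - 11)) dv

Using F^*(f dg) = (f ∘ F) d(g ∘ F), substitute each coordinate x_i by F_i(u, v) in f_i, and replace dx_i by d F_i = (∂F_i/∂u) du + (∂F_i/∂v) dv.
  For the x component: f_1(F) = 2*u*(v + 2); d F_1 = (1) du + (0) dv
  For the y component: f_2(F) = 3*u*v - 3*u + 6; d F_2 = (-2*v - 2) du + (-2*u) dv
  For the z component: f_3(F) = -5*u*v - 7*u + 1; d F_3 = (v) du + (u) dv
Combining and collecting du, dv coefficients:
  coeff of du: -11*u*v^2 - 5*u*v + 10*u - 11*v - 12
  coeff of dv: u*(-11*u*v - u - 11)
F^* omega = (-11*u*v^2 - 5*u*v + 10*u - 11*v - 12) du + (u*(-11*u*v - u - 11)) dv.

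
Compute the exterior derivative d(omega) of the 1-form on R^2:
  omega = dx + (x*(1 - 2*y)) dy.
d(omega) = (1 - 2*y) dx ∧ dy

For a 1-form omega = sum_i f_i dx_i, the exterior derivative is
  d(omega) = sum_{i < j} (∂f_j/∂x_i - ∂f_i/∂x_j) dx_i ∧ dx_j.
  coefficient of dx ∧ dy: ∂f_2/∂x - ∂f_1/∂y = ∂(x*(1 - 2*y))/∂x - ∂(1)/∂y = 1 - 2*y
Assembling: d(omega) = (1 - 2*y) dx ∧ dy.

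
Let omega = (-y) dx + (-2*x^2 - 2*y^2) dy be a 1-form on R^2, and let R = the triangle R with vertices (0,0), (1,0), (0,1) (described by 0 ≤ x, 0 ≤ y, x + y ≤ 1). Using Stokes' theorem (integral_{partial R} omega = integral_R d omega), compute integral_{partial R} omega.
integral_(partial R) omega = -1/6

Stokes: integral_partial_R omega = integral_R d omega with d omega = (∂Q/∂x - ∂P/∂y) dx ∧ dy.
  ∂Q/∂x = -4*x
  ∂P/∂y = -1
  integrand = ∂Q/∂x - ∂P/∂y = 1 - 4*x.
Integrating over R: integral_0^1 integral_0^{1-x} (1 - 4*x) dy dx = -1/6.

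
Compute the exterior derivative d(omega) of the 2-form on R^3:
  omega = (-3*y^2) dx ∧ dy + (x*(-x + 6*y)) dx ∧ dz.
d(omega) = (-6*x) dx ∧ dy ∧ dz

For a 2-form omega = sum_{i<j} g_{ij} dx_i ∧ dx_j, the exterior derivative is
  d(omega) = sum_{i<j} d(g_{ij}) ∧ dx_i ∧ dx_j = sum_{i<j, k} (∂g_{ij}/∂x_k) dx_k ∧ dx_i ∧ dx_j.
Expand each term, using dx_k ∧ dx_i ∧ dx_j = sgn(permutation) dx_{(a)} ∧ dx_{(b)} ∧ dx_{(c)} with (a < b < c) sorted:
  d(x*(-x + 6*y)) includes (∂/∂y)(x*(-x + 6*y)) dy = (6*x) dy, which multiplied by dx ∧ dz gives (-6*x) dx ∧ dy ∧ dz
Collecting like 3-forms: d(omega) = (-6*x) dx ∧ dy ∧ dz.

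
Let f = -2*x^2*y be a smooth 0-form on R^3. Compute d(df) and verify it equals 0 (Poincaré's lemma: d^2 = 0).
d(df) = 0

Step 1: df = sum_i (∂f/∂x_i) dx_i = (-4*x*y) dx + (-2*x^2) dy + (0) dz.
Step 2: Apply d again. Using the 1-form formula, the coefficient of dx ∧ dy in d(df) is ∂^2 f/∂x ∂y - ∂^2 f/∂y ∂x = (-4*x) - (-4*x) = 0 (equality of mixed partials for smooth f).
Similarly for dx ∧ dz and dy ∧ dz — all coefficients vanish. So d(df) = 0.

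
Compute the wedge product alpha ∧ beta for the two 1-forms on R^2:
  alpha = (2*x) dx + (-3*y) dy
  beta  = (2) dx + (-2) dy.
alpha ∧ beta = (-4*x + 6*y) dx ∧ dy

Distribute the wedge, using dx_i ∧ dx_j = -dx_j ∧ dx_i and dx_i ∧ dx_i = 0. For each pair (i, j) with i < j, the coefficient of dx_i ∧ dx_j in alpha ∧ beta is (alpha_i * beta_j - alpha_j * beta_i). Collecting: alpha ∧ beta = (-4*x + 6*y) dx ∧ dy.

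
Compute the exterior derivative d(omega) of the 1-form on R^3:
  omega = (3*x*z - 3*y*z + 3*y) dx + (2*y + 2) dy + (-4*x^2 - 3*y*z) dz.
d(omega) = (3*z - 3) dx ∧ dy + (-11*x + 3*y) dx ∧ dz + (-3*z) dy ∧ dz

For a 1-form omega = sum_i f_i dx_i, the exterior derivative is
  d(omega) = sum_{i < j} (∂f_j/∂x_i - ∂f_i/∂x_j) dx_i ∧ dx_j.
  coefficient of dx ∧ dy: ∂f_2/∂x - ∂f_1/∂y = ∂(2*y + 2)/∂x - ∂(3*x*z - 3*y*z + 3*y)/∂y = 3*z - 3
  coefficient of dx ∧ dz: ∂f_3/∂x - ∂f_1/∂z = ∂(-4*x^2 - 3*y*z)/∂x - ∂(3*x*z - 3*y*z + 3*y)/∂z = -11*x + 3*y
  coefficient of dy ∧ dz: ∂f_3/∂y - ∂f_2/∂z = ∂(-4*x^2 - 3*y*z)/∂y - ∂(2*y + 2)/∂z = -3*z
Assembling: d(omega) = (3*z - 3) dx ∧ dy + (-11*x + 3*y) dx ∧ dz + (-3*z) dy ∧ dz.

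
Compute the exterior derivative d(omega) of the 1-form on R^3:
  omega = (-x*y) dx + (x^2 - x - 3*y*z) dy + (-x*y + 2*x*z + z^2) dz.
d(omega) = (3*x - 1) dx ∧ dy + (-y + 2*z) dx ∧ dz + (-x + 3*y) dy ∧ dz

For a 1-form omega = sum_i f_i dx_i, the exterior derivative is
  d(omega) = sum_{i < j} (∂f_j/∂x_i - ∂f_i/∂x_j) dx_i ∧ dx_j.
  coefficient of dx ∧ dy: ∂f_2/∂x - ∂f_1/∂y = ∂(x^2 - x - 3*y*z)/∂x - ∂(-x*y)/∂y = 3*x - 1
  coefficient of dx ∧ dz: ∂f_3/∂x - ∂f_1/∂z = ∂(-x*y + 2*x*z + z^2)/∂x - ∂(-x*y)/∂z = -y + 2*z
  coefficient of dy ∧ dz: ∂f_3/∂y - ∂f_2/∂z = ∂(-x*y + 2*x*z + z^2)/∂y - ∂(x^2 - x - 3*y*z)/∂z = -x + 3*y
Assembling: d(omega) = (3*x - 1) dx ∧ dy + (-y + 2*z) dx ∧ dz + (-x + 3*y) dy ∧ dz.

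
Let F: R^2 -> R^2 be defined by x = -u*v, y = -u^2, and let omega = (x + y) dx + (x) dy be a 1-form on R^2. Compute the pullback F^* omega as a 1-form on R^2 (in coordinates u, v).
F^* omega = (u*v*(3*u + v)) du + (u^2*(u + v)) dv

Using F^*(f dg) = (f ∘ F) d(g ∘ F), substitute each coordinate x_i by F_i(u, v) in f_i, and replace dx_i by d F_i = (∂F_i/∂u) du + (∂F_i/∂v) dv.
  For the x component: f_1(F) = u*(-u - v); d F_1 = (-v) du + (-u) dv
  For the y component: f_2(F) = -u*v; d F_2 = (-2*u) du + (0) dv
Combining and collecting du, dv coefficients:
  coeff of du: u*v*(3*u + v)
  coeff of dv: u^2*(u + v)
F^* omega = (u*v*(3*u + v)) du + (u^2*(u + v)) dv.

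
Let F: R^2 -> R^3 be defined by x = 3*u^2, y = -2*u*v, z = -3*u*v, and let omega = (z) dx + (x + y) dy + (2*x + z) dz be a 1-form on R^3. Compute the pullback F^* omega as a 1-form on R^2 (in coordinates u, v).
F^* omega = (u*v*(-42*u + 13*v)) du + (u^2*(-24*u + 13*v)) dv

Using F^*(f dg) = (f ∘ F) d(g ∘ F), substitute each coordinate x_i by F_i(u, v) in f_i, and replace dx_i by d F_i = (∂F_i/∂u) du + (∂F_i/∂v) dv.
  For the x component: f_1(F) = -3*u*v; d F_1 = (6*u) du + (0) dv
  For the y component: f_2(F) = u*(3*u - 2*v); d F_2 = (-2*v) du + (-2*u) dv
  For the z component: f_3(F) = 3*u*(2*u - v); d F_3 = (-3*v) du + (-3*u) dv
Combining and collecting du, dv coefficients:
  coeff of du: u*v*(-42*u + 13*v)
  coeff of dv: u^2*(-24*u + 13*v)
F^* omega = (u*v*(-42*u + 13*v)) du + (u^2*(-24*u + 13*v)) dv.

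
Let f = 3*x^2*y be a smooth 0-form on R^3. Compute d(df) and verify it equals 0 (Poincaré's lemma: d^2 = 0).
d(df) = 0

Step 1: df = sum_i (∂f/∂x_i) dx_i = (6*x*y) dx + (3*x^2) dy + (0) dz.
Step 2: Apply d again. Using the 1-form formula, the coefficient of dx ∧ dy in d(df) is ∂^2 f/∂x ∂y - ∂^2 f/∂y ∂x = (6*x) - (6*x) = 0 (equality of mixed partials for smooth f).
Similarly for dx ∧ dz and dy ∧ dz — all coefficients vanish. So d(df) = 0.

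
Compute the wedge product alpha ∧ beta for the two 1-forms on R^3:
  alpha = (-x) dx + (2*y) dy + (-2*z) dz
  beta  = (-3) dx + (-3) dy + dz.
alpha ∧ beta = (3*x + 6*y) dx ∧ dy + (-x - 6*z) dx ∧ dz + (2*y - 6*z) dy ∧ dz

Distribute the wedge, using dx_i ∧ dx_j = -dx_j ∧ dx_i and dx_i ∧ dx_i = 0. For each pair (i, j) with i < j, the coefficient of dx_i ∧ dx_j in alpha ∧ beta is (alpha_i * beta_j - alpha_j * beta_i). Collecting: alpha ∧ beta = (3*x + 6*y) dx ∧ dy + (-x - 6*z) dx ∧ dz + (2*y - 6*z) dy ∧ dz.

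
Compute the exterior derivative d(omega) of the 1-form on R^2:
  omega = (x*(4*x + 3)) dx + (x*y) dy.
d(omega) = (y) dx ∧ dy

For a 1-form omega = sum_i f_i dx_i, the exterior derivative is
  d(omega) = sum_{i < j} (∂f_j/∂x_i - ∂f_i/∂x_j) dx_i ∧ dx_j.
  coefficient of dx ∧ dy: ∂f_2/∂x - ∂f_1/∂y = ∂(x*y)/∂x - ∂(x*(4*x + 3))/∂y = y
Assembling: d(omega) = (y) dx ∧ dy.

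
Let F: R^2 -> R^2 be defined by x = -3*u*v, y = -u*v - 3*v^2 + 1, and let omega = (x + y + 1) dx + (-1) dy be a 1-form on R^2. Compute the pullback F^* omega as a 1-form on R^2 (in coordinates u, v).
F^* omega = (v*(12*u*v + 9*v^2 - 5)) du + (12*u^2*v + 9*u*v^2 - 5*u + 6*v) dv

Using F^*(f dg) = (f ∘ F) d(g ∘ F), substitute each coordinate x_i by F_i(u, v) in f_i, and replace dx_i by d F_i = (∂F_i/∂u) du + (∂F_i/∂v) dv.
  For the x component: f_1(F) = -4*u*v - 3*v^2 + 2; d F_1 = (-3*v) du + (-3*u) dv
  For the y component: f_2(F) = -1; d F_2 = (-v) du + (-u - 6*v) dv
Combining and collecting du, dv coefficients:
  coeff of du: v*(12*u*v + 9*v^2 - 5)
  coeff of dv: 12*u^2*v + 9*u*v^2 - 5*u + 6*v
F^* omega = (v*(12*u*v + 9*v^2 - 5)) du + (12*u^2*v + 9*u*v^2 - 5*u + 6*v) dv.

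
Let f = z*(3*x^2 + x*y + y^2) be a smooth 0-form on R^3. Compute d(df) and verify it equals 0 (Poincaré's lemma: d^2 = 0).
d(df) = 0

Step 1: df = sum_i (∂f/∂x_i) dx_i = (z*(6*x + y)) dx + (z*(x + 2*y)) dy + (3*x^2 + x*y + y^2) dz.
Step 2: Apply d again. Using the 1-form formula, the coefficient of dx ∧ dy in d(df) is ∂^2 f/∂x ∂y - ∂^2 f/∂y ∂x = (z) - (z) = 0 (equality of mixed partials for smooth f).
Similarly for dx ∧ dz and dy ∧ dz — all coefficients vanish. So d(df) = 0.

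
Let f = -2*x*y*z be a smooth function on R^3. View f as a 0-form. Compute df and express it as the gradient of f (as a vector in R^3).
df = (-2*y*z) dx + (-2*x*z) dy + (-2*x*y) dz; grad f = (-2*y*z, -2*x*z, -2*x*y)

For a 0-form f, d f = (∂f/∂x) dx + (∂f/∂y) dy + (∂f/∂z) dz. The components of the vector representation are exactly the entries of grad f in Cartesian coordinates:
  ∂f/∂x = -2*y*z
  ∂f/∂y = -2*x*z
  ∂f/∂z = -2*x*y.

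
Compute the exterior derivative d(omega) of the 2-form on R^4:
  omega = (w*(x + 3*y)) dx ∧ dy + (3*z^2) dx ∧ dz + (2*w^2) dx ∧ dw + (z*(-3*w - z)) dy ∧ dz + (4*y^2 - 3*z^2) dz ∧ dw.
d(omega) = (x + 3*y) dx ∧ dy ∧ dw + (8*y - 3*z) dy ∧ dz ∧ dw

For a 2-form omega = sum_{i<j} g_{ij} dx_i ∧ dx_j, the exterior derivative is
  d(omega) = sum_{i<j} d(g_{ij}) ∧ dx_i ∧ dx_j = sum_{i<j, k} (∂g_{ij}/∂x_k) dx_k ∧ dx_i ∧ dx_j.
Expand each term, using dx_k ∧ dx_i ∧ dx_j = sgn(permutation) dx_{(a)} ∧ dx_{(b)} ∧ dx_{(c)} with (a < b < c) sorted:
  d(w*(x + 3*y)) includes (∂/∂w)(w*(x + 3*y)) dw = (x + 3*y) dw, which multiplied by dx ∧ dy gives (x + 3*y) dx ∧ dy ∧ dw
  d(z*(-3*w - z)) includes (∂/∂w)(z*(-3*w - z)) dw = (-3*z) dw, which multiplied by dy ∧ dz gives (-3*z) dy ∧ dz ∧ dw
  d(4*y^2 - 3*z^2) includes (∂/∂y)(4*y^2 - 3*z^2) dy = (8*y) dy, which multiplied by dz ∧ dw gives (8*y) dy ∧ dz ∧ dw
Collecting like 3-forms: d(omega) = (x + 3*y) dx ∧ dy ∧ dw + (8*y - 3*z) dy ∧ dz ∧ dw.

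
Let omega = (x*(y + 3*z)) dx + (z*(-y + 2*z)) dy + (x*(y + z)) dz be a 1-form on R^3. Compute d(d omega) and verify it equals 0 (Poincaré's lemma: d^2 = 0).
d(d omega) = 0

Step 1: d omega = sum_{i<j} (∂f_j/∂x_i - ∂f_i/∂x_j) dx_i ∧ dx_j:
  coeff of dx ∧ dy: -x
  coeff of dx ∧ dz: -3*x + y + z
  coeff of dy ∧ dz: x + y - 4*z
Step 2: Apply d again to each 2-form coefficient. The only possible 3-form in R^3 is dx ∧ dy ∧ dz, with coefficient
  ∂(coeff of dy∧dz)/∂x - ∂(coeff of dx∧dz)/∂y + ∂(coeff of dx∧dy)/∂z
  = ∂/∂x (x + y - 4*z) - ∂/∂y (-3*x + y + z) + ∂/∂z (-x).
Each of these terms simplifies to sums of mixed partials that cancel in pairs. The result is 0 (by equality of mixed partials for smooth functions — Schwarz / Clairaut).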